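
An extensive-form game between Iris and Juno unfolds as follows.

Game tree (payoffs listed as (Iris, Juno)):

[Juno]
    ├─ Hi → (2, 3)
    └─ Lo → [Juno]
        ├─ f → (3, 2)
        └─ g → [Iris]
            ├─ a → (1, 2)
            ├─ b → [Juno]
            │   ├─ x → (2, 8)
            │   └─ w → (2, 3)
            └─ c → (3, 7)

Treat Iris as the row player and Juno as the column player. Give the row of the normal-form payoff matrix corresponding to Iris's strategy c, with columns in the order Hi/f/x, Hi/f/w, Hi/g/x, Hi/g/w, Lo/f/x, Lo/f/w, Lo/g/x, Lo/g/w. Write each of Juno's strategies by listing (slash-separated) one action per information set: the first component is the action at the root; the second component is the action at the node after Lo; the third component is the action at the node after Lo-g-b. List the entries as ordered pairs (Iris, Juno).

(2,3) (2,3) (2,3) (2,3) (3,2) (3,2) (3,7) (3,7)

vs Hi/f/x: Juno plays Hi → (2, 3)
vs Hi/f/w: Juno plays Hi → (2, 3)
vs Hi/g/x: Juno plays Hi → (2, 3)
vs Hi/g/w: Juno plays Hi → (2, 3)
vs Lo/f/x: Juno plays Lo → Juno plays f at [Lo] → (3, 2)
vs Lo/f/w: Juno plays Lo → Juno plays f at [Lo] → (3, 2)
vs Lo/g/x: Juno plays Lo → Juno plays g at [Lo] → Iris plays c at [Lo-g] → (3, 7)
vs Lo/g/w: Juno plays Lo → Juno plays g at [Lo] → Iris plays c at [Lo-g] → (3, 7)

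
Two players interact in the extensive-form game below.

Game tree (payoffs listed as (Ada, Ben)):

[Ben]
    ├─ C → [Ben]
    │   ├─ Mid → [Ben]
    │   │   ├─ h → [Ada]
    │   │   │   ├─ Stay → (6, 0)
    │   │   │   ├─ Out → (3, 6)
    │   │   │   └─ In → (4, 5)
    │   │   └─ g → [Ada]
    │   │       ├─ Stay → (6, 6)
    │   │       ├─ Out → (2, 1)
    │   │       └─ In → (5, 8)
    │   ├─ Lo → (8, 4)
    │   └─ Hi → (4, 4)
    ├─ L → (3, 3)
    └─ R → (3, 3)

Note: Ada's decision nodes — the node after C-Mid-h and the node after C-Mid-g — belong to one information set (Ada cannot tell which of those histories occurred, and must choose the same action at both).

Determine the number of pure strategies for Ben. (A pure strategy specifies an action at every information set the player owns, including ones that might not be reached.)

Ben owns the root with actions {C, L, R} — three choices.
Ben owns the node after C with actions {Mid, Lo, Hi} — three choices.
Ben owns the node after C-Mid with actions {h, g} — two choices.
A pure strategy fixes one action at each information set independently, so the count is the product 3 × 3 × 2 = 18.

18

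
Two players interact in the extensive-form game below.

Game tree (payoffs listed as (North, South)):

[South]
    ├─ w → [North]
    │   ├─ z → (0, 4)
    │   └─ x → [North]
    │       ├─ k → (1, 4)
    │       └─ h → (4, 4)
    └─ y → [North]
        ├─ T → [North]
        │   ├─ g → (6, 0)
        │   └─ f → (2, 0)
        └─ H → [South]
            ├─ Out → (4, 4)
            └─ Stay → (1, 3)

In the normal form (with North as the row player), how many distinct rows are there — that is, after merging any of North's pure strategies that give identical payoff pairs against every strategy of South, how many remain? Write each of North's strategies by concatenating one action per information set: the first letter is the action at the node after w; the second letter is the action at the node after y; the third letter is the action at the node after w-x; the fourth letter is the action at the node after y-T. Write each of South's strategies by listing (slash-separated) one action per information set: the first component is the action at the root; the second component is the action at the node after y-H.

North has 16 pure strategies: zTkg, zTkf, zThg, zThf, zHkg, zHkf, zHhg, zHhf, xTkg, xTkf, xThg, xThf, xHkg, xHkf, xHhg, xHhf. Columns: w/Out, w/Stay, y/Out, y/Stay.
{zTkg, zThg} → row (0,4) (0,4) (6,0) (6,0)
{zTkf, zThf} → row (0,4) (0,4) (2,0) (2,0)
{zHkg, zHkf, zHhg, zHhf} → row (0,4) (0,4) (4,4) (1,3)
{xTkg} → row (1,4) (1,4) (6,0) (6,0)
{xTkf} → row (1,4) (1,4) (2,0) (2,0)
{xThg} → row (4,4) (4,4) (6,0) (6,0)
{xThf} → row (4,4) (4,4) (2,0) (2,0)
{xHkg, xHkf} → row (1,4) (1,4) (4,4) (1,3)
{xHhg, xHhf} → row (4,4) (4,4) (4,4) (1,3)
That's 9 distinct rows out of 16 strategies.

9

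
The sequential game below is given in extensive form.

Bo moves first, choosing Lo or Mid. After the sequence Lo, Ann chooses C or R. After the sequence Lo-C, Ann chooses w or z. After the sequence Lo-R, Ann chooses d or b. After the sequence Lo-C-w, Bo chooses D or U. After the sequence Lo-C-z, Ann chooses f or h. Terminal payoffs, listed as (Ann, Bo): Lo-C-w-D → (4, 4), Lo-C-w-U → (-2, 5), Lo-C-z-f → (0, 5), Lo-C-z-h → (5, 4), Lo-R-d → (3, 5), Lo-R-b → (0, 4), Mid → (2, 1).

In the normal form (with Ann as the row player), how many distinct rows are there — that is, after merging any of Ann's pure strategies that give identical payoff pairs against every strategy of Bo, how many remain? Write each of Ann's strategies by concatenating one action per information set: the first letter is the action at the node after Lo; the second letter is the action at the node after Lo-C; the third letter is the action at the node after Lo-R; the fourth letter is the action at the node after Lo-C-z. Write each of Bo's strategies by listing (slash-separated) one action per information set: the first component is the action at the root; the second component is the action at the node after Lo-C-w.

Ann has 16 pure strategies: Cwdf, Cwdh, Cwbf, Cwbh, Czdf, Czdh, Czbf, Czbh, Rwdf, Rwdh, Rwbf, Rwbh, Rzdf, Rzdh, Rzbf, Rzbh. Columns: Lo/D, Lo/U, Mid/D, Mid/U.
{Cwdf, Cwdh, Cwbf, Cwbh} → row (4,4) (-2,5) (2,1) (2,1)
{Czdf, Czbf} → row (0,5) (0,5) (2,1) (2,1)
{Czdh, Czbh} → row (5,4) (5,4) (2,1) (2,1)
{Rwdf, Rwdh, Rzdf, Rzdh} → row (3,5) (3,5) (2,1) (2,1)
{Rwbf, Rwbh, Rzbf, Rzbh} → row (0,4) (0,4) (2,1) (2,1)
That's 5 distinct rows out of 16 strategies.

5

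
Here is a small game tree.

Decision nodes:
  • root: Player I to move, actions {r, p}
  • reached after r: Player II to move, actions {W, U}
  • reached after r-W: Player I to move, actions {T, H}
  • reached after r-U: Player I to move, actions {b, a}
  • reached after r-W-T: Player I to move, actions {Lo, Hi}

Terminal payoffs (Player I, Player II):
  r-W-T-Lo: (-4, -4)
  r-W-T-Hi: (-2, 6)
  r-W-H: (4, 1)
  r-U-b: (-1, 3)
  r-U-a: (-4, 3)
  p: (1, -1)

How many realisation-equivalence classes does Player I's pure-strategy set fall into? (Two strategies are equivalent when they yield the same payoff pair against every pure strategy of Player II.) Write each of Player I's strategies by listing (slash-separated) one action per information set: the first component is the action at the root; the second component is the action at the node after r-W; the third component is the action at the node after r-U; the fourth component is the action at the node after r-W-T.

Player I has 16 pure strategies: r/T/b/Lo, r/T/b/Hi, r/T/a/Lo, r/T/a/Hi, r/H/b/Lo, r/H/b/Hi, r/H/a/Lo, r/H/a/Hi, p/T/b/Lo, p/T/b/Hi, p/T/a/Lo, p/T/a/Hi, p/H/b/Lo, p/H/b/Hi, p/H/a/Lo, p/H/a/Hi. Columns: W, U.
{r/T/b/Lo} → row (-4,-4) (-1,3)
{r/T/b/Hi} → row (-2,6) (-1,3)
{r/T/a/Lo} → row (-4,-4) (-4,3)
{r/T/a/Hi} → row (-2,6) (-4,3)
{r/H/b/Lo, r/H/b/Hi} → row (4,1) (-1,3)
{r/H/a/Lo, r/H/a/Hi} → row (4,1) (-4,3)
{p/T/b/Lo, p/T/b/Hi, p/T/a/Lo, p/T/a/Hi, p/H/b/Lo, p/H/b/Hi, p/H/a/Lo, p/H/a/Hi} → row (1,-1) (1,-1)
That's 7 distinct rows out of 16 strategies.

7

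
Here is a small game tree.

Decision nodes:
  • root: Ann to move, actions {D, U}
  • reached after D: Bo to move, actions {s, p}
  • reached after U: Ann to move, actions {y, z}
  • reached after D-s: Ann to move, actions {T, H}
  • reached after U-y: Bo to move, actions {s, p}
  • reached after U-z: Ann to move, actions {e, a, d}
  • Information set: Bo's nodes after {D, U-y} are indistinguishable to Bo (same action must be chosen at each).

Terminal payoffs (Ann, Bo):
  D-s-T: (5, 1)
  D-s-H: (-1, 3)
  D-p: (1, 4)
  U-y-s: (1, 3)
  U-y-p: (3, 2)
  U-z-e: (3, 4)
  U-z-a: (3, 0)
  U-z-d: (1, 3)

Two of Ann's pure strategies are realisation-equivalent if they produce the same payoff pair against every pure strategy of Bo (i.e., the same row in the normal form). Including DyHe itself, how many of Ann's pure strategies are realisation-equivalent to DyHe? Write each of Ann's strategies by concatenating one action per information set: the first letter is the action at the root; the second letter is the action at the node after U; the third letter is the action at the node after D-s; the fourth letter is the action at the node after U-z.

Row for DyHe (columns s, p): (-1,3) (1,4).
Under DyHe, Ann's choice at the node after U and at the node after U-z can never be reached regardless of what Bo does, so varying those choices leaves every outcome unchanged.
Holding the reachable choices fixed and varying the unreachable ones freely already gives 2 × 3 = 6 equivalent strategies.
No other strategy reproduces this row, so those 6 are the full class: DyHe, DyHa, DyHd, DzHe, DzHa, DzHd.

6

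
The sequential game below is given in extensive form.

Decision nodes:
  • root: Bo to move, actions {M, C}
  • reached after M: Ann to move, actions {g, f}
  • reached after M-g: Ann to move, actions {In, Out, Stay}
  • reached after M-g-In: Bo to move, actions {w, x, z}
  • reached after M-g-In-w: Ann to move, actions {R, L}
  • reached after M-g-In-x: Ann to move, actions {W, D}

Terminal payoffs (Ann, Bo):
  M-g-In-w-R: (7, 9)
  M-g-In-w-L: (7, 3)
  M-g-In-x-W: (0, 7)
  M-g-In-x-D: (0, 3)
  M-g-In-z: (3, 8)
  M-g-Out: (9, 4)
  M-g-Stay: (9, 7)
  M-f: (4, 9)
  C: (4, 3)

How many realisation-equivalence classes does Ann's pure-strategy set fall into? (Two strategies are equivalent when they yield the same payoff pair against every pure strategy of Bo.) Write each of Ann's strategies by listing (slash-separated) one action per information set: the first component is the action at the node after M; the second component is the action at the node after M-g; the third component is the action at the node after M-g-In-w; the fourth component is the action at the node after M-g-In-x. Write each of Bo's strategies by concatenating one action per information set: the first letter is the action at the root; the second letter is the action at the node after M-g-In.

7

Ann has 24 pure strategies: g/In/R/W, g/In/R/D, g/In/L/W, g/In/L/D, g/Out/R/W, g/Out/R/D, g/Out/L/W, g/Out/L/D, g/Stay/R/W, g/Stay/R/D, g/Stay/L/W, g/Stay/L/D, f/In/R/W, f/In/R/D, f/In/L/W, f/In/L/D, f/Out/R/W, f/Out/R/D, f/Out/L/W, f/Out/L/D, f/Stay/R/W, f/Stay/R/D, f/Stay/L/W, f/Stay/L/D. Columns: Mw, Mx, Mz, Cw, Cx, Cz.
{g/In/R/W} → row (7,9) (0,7) (3,8) (4,3) (4,3) (4,3)
{g/In/R/D} → row (7,9) (0,3) (3,8) (4,3) (4,3) (4,3)
{g/In/L/W} → row (7,3) (0,7) (3,8) (4,3) (4,3) (4,3)
{g/In/L/D} → row (7,3) (0,3) (3,8) (4,3) (4,3) (4,3)
{g/Out/R/W, g/Out/R/D, g/Out/L/W, g/Out/L/D} → row (9,4) (9,4) (9,4) (4,3) (4,3) (4,3)
{g/Stay/R/W, g/Stay/R/D, g/Stay/L/W, g/Stay/L/D} → row (9,7) (9,7) (9,7) (4,3) (4,3) (4,3)
{f/In/R/W, f/In/R/D, f/In/L/W, f/In/L/D, f/Out/R/W, f/Out/R/D, f/Out/L/W, f/Out/L/D, f/Stay/R/W, f/Stay/R/D, f/Stay/L/W, f/Stay/L/D} → row (4,9) (4,9) (4,9) (4,3) (4,3) (4,3)
That's 7 distinct rows out of 24 strategies.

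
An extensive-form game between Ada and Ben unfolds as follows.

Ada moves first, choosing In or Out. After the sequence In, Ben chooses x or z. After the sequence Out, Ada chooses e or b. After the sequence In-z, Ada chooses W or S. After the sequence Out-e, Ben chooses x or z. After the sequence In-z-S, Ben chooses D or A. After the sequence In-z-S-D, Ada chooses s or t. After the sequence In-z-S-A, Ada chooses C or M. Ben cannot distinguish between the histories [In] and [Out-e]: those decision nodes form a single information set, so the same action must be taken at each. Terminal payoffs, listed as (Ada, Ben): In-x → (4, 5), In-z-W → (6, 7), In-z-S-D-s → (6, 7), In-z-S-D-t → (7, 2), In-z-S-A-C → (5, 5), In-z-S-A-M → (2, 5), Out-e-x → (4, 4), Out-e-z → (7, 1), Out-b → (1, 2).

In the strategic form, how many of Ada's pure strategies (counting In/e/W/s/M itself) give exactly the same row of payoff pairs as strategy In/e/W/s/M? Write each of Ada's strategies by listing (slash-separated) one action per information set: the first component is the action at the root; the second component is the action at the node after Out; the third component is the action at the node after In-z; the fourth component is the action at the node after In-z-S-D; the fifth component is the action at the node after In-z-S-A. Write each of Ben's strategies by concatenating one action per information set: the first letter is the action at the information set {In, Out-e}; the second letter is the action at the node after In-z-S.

8

Row for In/e/W/s/M (columns xD, xA, zD, zA): (4,5) (4,5) (6,7) (6,7).
Under In/e/W/s/M, Ada's choice at the node after Out and at the node after In-z-S-D and at the node after In-z-S-A can never be reached regardless of what Ben does, so varying those choices leaves every outcome unchanged.
Holding the reachable choices fixed and varying the unreachable ones freely already gives 2 × 2 × 2 = 8 equivalent strategies.
No other strategy reproduces this row, so those 8 are the full class: In/e/W/s/C, In/e/W/s/M, In/e/W/t/C, In/e/W/t/M, In/b/W/s/C, In/b/W/s/M, In/b/W/t/C, In/b/W/t/M.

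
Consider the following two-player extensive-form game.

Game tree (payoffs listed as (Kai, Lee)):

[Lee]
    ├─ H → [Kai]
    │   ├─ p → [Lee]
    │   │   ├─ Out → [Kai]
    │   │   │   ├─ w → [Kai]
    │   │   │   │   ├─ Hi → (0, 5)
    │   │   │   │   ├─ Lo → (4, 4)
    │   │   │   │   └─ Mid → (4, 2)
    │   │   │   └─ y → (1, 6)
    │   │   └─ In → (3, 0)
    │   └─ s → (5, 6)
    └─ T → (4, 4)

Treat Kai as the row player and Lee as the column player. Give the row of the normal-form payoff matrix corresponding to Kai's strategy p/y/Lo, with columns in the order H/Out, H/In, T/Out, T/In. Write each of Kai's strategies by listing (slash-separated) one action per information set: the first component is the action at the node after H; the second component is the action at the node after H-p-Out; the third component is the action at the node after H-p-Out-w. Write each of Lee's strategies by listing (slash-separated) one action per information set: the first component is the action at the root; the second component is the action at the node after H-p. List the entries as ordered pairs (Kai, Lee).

vs H/Out: Lee plays H → Kai plays p at [H] → Lee plays Out at [H-p] → Kai plays y at [H-p-Out] → (1, 6)
vs H/In: Lee plays H → Kai plays p at [H] → Lee plays In at [H-p] → (3, 0)
vs T/Out: Lee plays T → (4, 4)
vs T/In: Lee plays T → (4, 4)

(1,6) (3,0) (4,4) (4,4)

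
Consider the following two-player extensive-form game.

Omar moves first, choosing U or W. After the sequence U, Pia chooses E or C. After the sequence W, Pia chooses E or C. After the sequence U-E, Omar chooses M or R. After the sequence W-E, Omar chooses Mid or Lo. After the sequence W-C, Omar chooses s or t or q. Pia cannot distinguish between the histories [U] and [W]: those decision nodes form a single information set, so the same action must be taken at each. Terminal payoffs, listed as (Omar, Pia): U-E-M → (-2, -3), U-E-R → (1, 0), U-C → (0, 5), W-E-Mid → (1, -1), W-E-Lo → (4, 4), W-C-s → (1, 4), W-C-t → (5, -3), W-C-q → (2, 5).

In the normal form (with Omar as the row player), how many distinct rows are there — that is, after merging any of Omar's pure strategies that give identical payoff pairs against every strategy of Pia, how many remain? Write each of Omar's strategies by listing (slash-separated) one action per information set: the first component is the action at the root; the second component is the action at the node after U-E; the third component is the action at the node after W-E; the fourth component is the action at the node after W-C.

Omar has 24 pure strategies: U/M/Mid/s, U/M/Mid/t, U/M/Mid/q, U/M/Lo/s, U/M/Lo/t, U/M/Lo/q, U/R/Mid/s, U/R/Mid/t, U/R/Mid/q, U/R/Lo/s, U/R/Lo/t, U/R/Lo/q, W/M/Mid/s, W/M/Mid/t, W/M/Mid/q, W/M/Lo/s, W/M/Lo/t, W/M/Lo/q, W/R/Mid/s, W/R/Mid/t, W/R/Mid/q, W/R/Lo/s, W/R/Lo/t, W/R/Lo/q. Columns: E, C.
{U/M/Mid/s, U/M/Mid/t, U/M/Mid/q, U/M/Lo/s, U/M/Lo/t, U/M/Lo/q} → row (-2,-3) (0,5)
{U/R/Mid/s, U/R/Mid/t, U/R/Mid/q, U/R/Lo/s, U/R/Lo/t, U/R/Lo/q} → row (1,0) (0,5)
{W/M/Mid/s, W/R/Mid/s} → row (1,-1) (1,4)
{W/M/Mid/t, W/R/Mid/t} → row (1,-1) (5,-3)
{W/M/Mid/q, W/R/Mid/q} → row (1,-1) (2,5)
{W/M/Lo/s, W/R/Lo/s} → row (4,4) (1,4)
{W/M/Lo/t, W/R/Lo/t} → row (4,4) (5,-3)
{W/M/Lo/q, W/R/Lo/q} → row (4,4) (2,5)
That's 8 distinct rows out of 24 strategies.

8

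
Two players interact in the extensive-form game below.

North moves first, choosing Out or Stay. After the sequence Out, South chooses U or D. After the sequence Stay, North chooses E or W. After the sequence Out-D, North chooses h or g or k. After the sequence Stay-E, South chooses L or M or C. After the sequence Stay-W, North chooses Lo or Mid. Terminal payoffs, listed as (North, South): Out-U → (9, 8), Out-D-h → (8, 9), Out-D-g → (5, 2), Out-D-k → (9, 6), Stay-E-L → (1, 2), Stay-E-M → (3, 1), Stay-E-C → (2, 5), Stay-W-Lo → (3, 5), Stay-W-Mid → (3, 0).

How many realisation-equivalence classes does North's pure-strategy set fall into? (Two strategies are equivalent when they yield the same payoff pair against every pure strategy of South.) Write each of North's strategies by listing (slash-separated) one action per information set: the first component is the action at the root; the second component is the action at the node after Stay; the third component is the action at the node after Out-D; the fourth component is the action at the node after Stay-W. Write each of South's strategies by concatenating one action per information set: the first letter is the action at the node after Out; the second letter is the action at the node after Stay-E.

North has 24 pure strategies: Out/E/h/Lo, Out/E/h/Mid, Out/E/g/Lo, Out/E/g/Mid, Out/E/k/Lo, Out/E/k/Mid, Out/W/h/Lo, Out/W/h/Mid, Out/W/g/Lo, Out/W/g/Mid, Out/W/k/Lo, Out/W/k/Mid, Stay/E/h/Lo, Stay/E/h/Mid, Stay/E/g/Lo, Stay/E/g/Mid, Stay/E/k/Lo, Stay/E/k/Mid, Stay/W/h/Lo, Stay/W/h/Mid, Stay/W/g/Lo, Stay/W/g/Mid, Stay/W/k/Lo, Stay/W/k/Mid. Columns: UL, UM, UC, DL, DM, DC.
{Out/E/h/Lo, Out/E/h/Mid, Out/W/h/Lo, Out/W/h/Mid} → row (9,8) (9,8) (9,8) (8,9) (8,9) (8,9)
{Out/E/g/Lo, Out/E/g/Mid, Out/W/g/Lo, Out/W/g/Mid} → row (9,8) (9,8) (9,8) (5,2) (5,2) (5,2)
{Out/E/k/Lo, Out/E/k/Mid, Out/W/k/Lo, Out/W/k/Mid} → row (9,8) (9,8) (9,8) (9,6) (9,6) (9,6)
{Stay/E/h/Lo, Stay/E/h/Mid, Stay/E/g/Lo, Stay/E/g/Mid, Stay/E/k/Lo, Stay/E/k/Mid} → row (1,2) (3,1) (2,5) (1,2) (3,1) (2,5)
{Stay/W/h/Lo, Stay/W/g/Lo, Stay/W/k/Lo} → row (3,5) (3,5) (3,5) (3,5) (3,5) (3,5)
{Stay/W/h/Mid, Stay/W/g/Mid, Stay/W/k/Mid} → row (3,0) (3,0) (3,0) (3,0) (3,0) (3,0)
That's 6 distinct rows out of 24 strategies.

6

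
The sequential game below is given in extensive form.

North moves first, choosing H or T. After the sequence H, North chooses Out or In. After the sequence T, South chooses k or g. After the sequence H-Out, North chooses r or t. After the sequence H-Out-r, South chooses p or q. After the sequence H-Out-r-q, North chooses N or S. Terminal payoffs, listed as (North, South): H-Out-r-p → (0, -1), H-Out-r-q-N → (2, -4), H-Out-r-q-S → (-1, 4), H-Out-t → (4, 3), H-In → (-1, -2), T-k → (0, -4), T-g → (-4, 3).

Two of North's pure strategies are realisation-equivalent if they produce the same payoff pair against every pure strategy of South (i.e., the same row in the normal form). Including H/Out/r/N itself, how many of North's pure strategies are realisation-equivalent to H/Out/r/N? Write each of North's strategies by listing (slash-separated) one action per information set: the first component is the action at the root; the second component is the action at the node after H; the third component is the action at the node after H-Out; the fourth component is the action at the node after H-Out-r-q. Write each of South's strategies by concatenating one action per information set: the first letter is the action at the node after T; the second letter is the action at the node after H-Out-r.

Row for H/Out/r/N (columns kp, kq, gp, gq): (0,-1) (2,-4) (0,-1) (2,-4).
Every one of North's information sets is on the play path for some reply by South when North follows H/Out/r/N.
Changing the action at any of them therefore changes at least one column, so only H/Out/r/N itself gives this row.

1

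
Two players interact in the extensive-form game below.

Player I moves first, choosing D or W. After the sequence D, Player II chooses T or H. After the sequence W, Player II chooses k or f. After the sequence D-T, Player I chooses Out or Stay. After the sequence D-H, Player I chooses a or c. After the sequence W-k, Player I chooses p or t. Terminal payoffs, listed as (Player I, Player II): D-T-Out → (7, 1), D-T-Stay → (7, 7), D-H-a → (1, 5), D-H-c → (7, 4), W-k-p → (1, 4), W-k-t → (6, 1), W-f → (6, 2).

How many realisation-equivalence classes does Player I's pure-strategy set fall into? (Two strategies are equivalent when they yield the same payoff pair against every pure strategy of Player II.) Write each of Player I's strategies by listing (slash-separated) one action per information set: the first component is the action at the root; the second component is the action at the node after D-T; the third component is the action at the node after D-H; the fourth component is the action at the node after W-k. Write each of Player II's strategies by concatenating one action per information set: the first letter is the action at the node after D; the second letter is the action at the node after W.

Player I has 16 pure strategies: D/Out/a/p, D/Out/a/t, D/Out/c/p, D/Out/c/t, D/Stay/a/p, D/Stay/a/t, D/Stay/c/p, D/Stay/c/t, W/Out/a/p, W/Out/a/t, W/Out/c/p, W/Out/c/t, W/Stay/a/p, W/Stay/a/t, W/Stay/c/p, W/Stay/c/t. Columns: Tk, Tf, Hk, Hf.
{D/Out/a/p, D/Out/a/t} → row (7,1) (7,1) (1,5) (1,5)
{D/Out/c/p, D/Out/c/t} → row (7,1) (7,1) (7,4) (7,4)
{D/Stay/a/p, D/Stay/a/t} → row (7,7) (7,7) (1,5) (1,5)
{D/Stay/c/p, D/Stay/c/t} → row (7,7) (7,7) (7,4) (7,4)
{W/Out/a/p, W/Out/c/p, W/Stay/a/p, W/Stay/c/p} → row (1,4) (6,2) (1,4) (6,2)
{W/Out/a/t, W/Out/c/t, W/Stay/a/t, W/Stay/c/t} → row (6,1) (6,2) (6,1) (6,2)
That's 6 distinct rows out of 16 strategies.

6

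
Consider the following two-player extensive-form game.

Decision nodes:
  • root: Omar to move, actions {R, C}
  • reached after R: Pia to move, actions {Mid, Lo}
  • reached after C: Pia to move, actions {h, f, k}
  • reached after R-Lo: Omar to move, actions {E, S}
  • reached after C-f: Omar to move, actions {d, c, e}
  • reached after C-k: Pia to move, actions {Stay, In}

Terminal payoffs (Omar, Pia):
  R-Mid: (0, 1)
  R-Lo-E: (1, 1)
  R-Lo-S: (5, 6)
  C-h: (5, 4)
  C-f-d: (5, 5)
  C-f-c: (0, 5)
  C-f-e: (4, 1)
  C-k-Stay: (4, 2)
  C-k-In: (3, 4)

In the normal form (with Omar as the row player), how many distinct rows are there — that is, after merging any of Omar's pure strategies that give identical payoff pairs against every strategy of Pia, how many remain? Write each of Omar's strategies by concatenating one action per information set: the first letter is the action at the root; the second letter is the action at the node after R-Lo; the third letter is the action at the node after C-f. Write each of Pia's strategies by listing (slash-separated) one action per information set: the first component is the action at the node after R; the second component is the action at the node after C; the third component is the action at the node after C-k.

Omar has 12 pure strategies: REd, REc, REe, RSd, RSc, RSe, CEd, CEc, CEe, CSd, CSc, CSe. Columns: Mid/h/Stay, Mid/h/In, Mid/f/Stay, Mid/f/In, Mid/k/Stay, Mid/k/In, Lo/h/Stay, Lo/h/In, Lo/f/Stay, Lo/f/In, Lo/k/Stay, Lo/k/In.
{REd, REc, REe} → row (0,1) (0,1) (0,1) (0,1) (0,1) (0,1) (1,1) (1,1) (1,1) (1,1) (1,1) (1,1)
{RSd, RSc, RSe} → row (0,1) (0,1) (0,1) (0,1) (0,1) (0,1) (5,6) (5,6) (5,6) (5,6) (5,6) (5,6)
{CEd, CSd} → row (5,4) (5,4) (5,5) (5,5) (4,2) (3,4) (5,4) (5,4) (5,5) (5,5) (4,2) (3,4)
{CEc, CSc} → row (5,4) (5,4) (0,5) (0,5) (4,2) (3,4) (5,4) (5,4) (0,5) (0,5) (4,2) (3,4)
{CEe, CSe} → row (5,4) (5,4) (4,1) (4,1) (4,2) (3,4) (5,4) (5,4) (4,1) (4,1) (4,2) (3,4)
That's 5 distinct rows out of 12 strategies.

5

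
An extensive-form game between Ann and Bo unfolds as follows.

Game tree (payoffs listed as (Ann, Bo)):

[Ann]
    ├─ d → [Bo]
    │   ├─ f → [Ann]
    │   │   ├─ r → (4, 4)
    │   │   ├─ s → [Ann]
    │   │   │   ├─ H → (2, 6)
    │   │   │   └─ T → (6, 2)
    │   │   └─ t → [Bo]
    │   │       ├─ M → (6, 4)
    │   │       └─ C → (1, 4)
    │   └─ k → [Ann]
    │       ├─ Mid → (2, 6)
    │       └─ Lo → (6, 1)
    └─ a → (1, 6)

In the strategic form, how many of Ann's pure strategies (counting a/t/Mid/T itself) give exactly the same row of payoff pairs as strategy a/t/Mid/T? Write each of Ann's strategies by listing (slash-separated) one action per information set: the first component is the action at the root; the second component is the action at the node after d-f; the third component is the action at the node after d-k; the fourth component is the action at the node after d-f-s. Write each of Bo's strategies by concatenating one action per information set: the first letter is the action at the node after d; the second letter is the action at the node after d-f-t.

12

Row for a/t/Mid/T (columns fM, fC, kM, kC): (1,6) (1,6) (1,6) (1,6).
Under a/t/Mid/T, Ann's choice at the node after d-f and at the node after d-k and at the node after d-f-s can never be reached regardless of what Bo does, so varying those choices leaves every outcome unchanged.
Holding the reachable choices fixed and varying the unreachable ones freely already gives 3 × 2 × 2 = 12 equivalent strategies.
No other strategy reproduces this row, so those 12 are the full class: a/r/Mid/H, a/r/Mid/T, a/r/Lo/H, a/r/Lo/T, a/s/Mid/H, a/s/Mid/T, a/s/Lo/H, a/s/Lo/T, a/t/Mid/H, a/t/Mid/T, a/t/Lo/H, a/t/Lo/T.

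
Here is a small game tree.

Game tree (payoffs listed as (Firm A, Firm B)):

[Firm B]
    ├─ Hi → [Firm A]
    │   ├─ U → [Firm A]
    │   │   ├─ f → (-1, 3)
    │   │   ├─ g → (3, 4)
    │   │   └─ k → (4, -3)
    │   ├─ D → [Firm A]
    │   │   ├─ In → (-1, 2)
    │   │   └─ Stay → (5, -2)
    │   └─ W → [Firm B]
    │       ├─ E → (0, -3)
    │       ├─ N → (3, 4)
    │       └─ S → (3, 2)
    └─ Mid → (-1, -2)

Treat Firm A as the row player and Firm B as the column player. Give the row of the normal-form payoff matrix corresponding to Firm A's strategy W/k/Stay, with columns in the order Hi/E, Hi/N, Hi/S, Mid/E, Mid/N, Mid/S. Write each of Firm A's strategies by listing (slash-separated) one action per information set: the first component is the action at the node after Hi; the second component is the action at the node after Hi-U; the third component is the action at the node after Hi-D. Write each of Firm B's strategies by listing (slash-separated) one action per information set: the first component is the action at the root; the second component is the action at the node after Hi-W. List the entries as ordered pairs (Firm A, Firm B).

(0,-3) (3,4) (3,2) (-1,-2) (-1,-2) (-1,-2)

vs Hi/E: Firm B plays Hi → Firm A plays W at [Hi] → Firm B plays E at [Hi-W] → (0, -3)
vs Hi/N: Firm B plays Hi → Firm A plays W at [Hi] → Firm B plays N at [Hi-W] → (3, 4)
vs Hi/S: Firm B plays Hi → Firm A plays W at [Hi] → Firm B plays S at [Hi-W] → (3, 2)
vs Mid/E: Firm B plays Mid → (-1, -2)
vs Mid/N: Firm B plays Mid → (-1, -2)
vs Mid/S: Firm B plays Mid → (-1, -2)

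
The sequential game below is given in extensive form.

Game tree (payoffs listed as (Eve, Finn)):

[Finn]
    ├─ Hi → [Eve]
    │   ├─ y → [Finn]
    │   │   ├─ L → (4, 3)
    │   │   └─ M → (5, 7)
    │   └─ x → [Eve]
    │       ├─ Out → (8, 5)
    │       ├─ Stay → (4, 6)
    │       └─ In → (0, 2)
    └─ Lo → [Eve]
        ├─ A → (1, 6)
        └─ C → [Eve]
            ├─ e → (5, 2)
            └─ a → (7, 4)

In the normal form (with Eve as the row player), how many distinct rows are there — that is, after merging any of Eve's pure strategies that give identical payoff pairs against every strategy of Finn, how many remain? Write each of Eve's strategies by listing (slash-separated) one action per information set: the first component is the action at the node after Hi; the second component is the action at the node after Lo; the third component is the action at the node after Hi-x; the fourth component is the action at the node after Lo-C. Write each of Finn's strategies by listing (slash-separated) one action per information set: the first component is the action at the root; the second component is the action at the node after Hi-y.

12

Eve has 24 pure strategies: y/A/Out/e, y/A/Out/a, y/A/Stay/e, y/A/Stay/a, y/A/In/e, y/A/In/a, y/C/Out/e, y/C/Out/a, y/C/Stay/e, y/C/Stay/a, y/C/In/e, y/C/In/a, x/A/Out/e, x/A/Out/a, x/A/Stay/e, x/A/Stay/a, x/A/In/e, x/A/In/a, x/C/Out/e, x/C/Out/a, x/C/Stay/e, x/C/Stay/a, x/C/In/e, x/C/In/a. Columns: Hi/L, Hi/M, Lo/L, Lo/M.
{y/A/Out/e, y/A/Out/a, y/A/Stay/e, y/A/Stay/a, y/A/In/e, y/A/In/a} → row (4,3) (5,7) (1,6) (1,6)
{y/C/Out/e, y/C/Stay/e, y/C/In/e} → row (4,3) (5,7) (5,2) (5,2)
{y/C/Out/a, y/C/Stay/a, y/C/In/a} → row (4,3) (5,7) (7,4) (7,4)
{x/A/Out/e, x/A/Out/a} → row (8,5) (8,5) (1,6) (1,6)
{x/A/Stay/e, x/A/Stay/a} → row (4,6) (4,6) (1,6) (1,6)
{x/A/In/e, x/A/In/a} → row (0,2) (0,2) (1,6) (1,6)
{x/C/Out/e} → row (8,5) (8,5) (5,2) (5,2)
{x/C/Out/a} → row (8,5) (8,5) (7,4) (7,4)
{x/C/Stay/e} → row (4,6) (4,6) (5,2) (5,2)
{x/C/Stay/a} → row (4,6) (4,6) (7,4) (7,4)
{x/C/In/e} → row (0,2) (0,2) (5,2) (5,2)
{x/C/In/a} → row (0,2) (0,2) (7,4) (7,4)
That's 12 distinct rows out of 24 strategies.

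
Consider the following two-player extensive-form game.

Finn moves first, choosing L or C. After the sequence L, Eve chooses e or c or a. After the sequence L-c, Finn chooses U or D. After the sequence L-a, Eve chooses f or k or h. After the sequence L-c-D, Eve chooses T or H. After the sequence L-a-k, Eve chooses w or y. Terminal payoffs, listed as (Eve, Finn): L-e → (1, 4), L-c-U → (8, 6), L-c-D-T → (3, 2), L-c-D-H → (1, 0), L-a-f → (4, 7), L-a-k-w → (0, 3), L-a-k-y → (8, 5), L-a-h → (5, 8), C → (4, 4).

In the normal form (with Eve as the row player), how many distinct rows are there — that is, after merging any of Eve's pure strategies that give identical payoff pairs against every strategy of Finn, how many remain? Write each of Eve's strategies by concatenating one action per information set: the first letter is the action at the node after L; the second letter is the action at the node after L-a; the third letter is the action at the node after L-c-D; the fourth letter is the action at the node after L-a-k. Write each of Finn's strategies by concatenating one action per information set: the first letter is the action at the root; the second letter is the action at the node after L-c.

7

Eve has 36 pure strategies: efTw, efTy, efHw, efHy, ekTw, ekTy, ekHw, ekHy, ehTw, ehTy, ehHw, ehHy, cfTw, cfTy, cfHw, cfHy, ckTw, ckTy, ckHw, ckHy, chTw, chTy, chHw, chHy, afTw, afTy, afHw, afHy, akTw, akTy, akHw, akHy, ahTw, ahTy, ahHw, ahHy. Columns: LU, LD, CU, CD.
{efTw, efTy, efHw, efHy, ekTw, ekTy, ekHw, ekHy, ehTw, ehTy, ehHw, ehHy} → row (1,4) (1,4) (4,4) (4,4)
{cfTw, cfTy, ckTw, ckTy, chTw, chTy} → row (8,6) (3,2) (4,4) (4,4)
{cfHw, cfHy, ckHw, ckHy, chHw, chHy} → row (8,6) (1,0) (4,4) (4,4)
{afTw, afTy, afHw, afHy} → row (4,7) (4,7) (4,4) (4,4)
{akTw, akHw} → row (0,3) (0,3) (4,4) (4,4)
{akTy, akHy} → row (8,5) (8,5) (4,4) (4,4)
{ahTw, ahTy, ahHw, ahHy} → row (5,8) (5,8) (4,4) (4,4)
That's 7 distinct rows out of 36 strategies.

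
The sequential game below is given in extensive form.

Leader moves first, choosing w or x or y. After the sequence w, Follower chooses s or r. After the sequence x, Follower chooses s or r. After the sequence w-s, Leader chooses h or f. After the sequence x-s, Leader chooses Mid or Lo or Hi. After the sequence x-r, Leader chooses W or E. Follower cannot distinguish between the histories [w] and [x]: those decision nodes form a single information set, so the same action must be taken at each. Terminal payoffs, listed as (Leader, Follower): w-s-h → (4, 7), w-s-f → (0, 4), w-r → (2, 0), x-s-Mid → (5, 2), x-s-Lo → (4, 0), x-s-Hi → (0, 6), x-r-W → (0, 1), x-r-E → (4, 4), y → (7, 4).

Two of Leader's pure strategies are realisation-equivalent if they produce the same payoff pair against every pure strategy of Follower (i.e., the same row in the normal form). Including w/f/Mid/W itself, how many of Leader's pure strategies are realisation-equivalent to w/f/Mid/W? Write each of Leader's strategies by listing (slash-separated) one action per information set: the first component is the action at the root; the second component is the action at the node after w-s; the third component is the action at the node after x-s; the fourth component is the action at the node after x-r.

Row for w/f/Mid/W (columns s, r): (0,4) (2,0).
Under w/f/Mid/W, Leader's choice at the node after x-s and at the node after x-r can never be reached regardless of what Follower does, so varying those choices leaves every outcome unchanged.
Holding the reachable choices fixed and varying the unreachable ones freely already gives 3 × 2 = 6 equivalent strategies.
No other strategy reproduces this row, so those 6 are the full class: w/f/Mid/W, w/f/Mid/E, w/f/Lo/W, w/f/Lo/E, w/f/Hi/W, w/f/Hi/E.

6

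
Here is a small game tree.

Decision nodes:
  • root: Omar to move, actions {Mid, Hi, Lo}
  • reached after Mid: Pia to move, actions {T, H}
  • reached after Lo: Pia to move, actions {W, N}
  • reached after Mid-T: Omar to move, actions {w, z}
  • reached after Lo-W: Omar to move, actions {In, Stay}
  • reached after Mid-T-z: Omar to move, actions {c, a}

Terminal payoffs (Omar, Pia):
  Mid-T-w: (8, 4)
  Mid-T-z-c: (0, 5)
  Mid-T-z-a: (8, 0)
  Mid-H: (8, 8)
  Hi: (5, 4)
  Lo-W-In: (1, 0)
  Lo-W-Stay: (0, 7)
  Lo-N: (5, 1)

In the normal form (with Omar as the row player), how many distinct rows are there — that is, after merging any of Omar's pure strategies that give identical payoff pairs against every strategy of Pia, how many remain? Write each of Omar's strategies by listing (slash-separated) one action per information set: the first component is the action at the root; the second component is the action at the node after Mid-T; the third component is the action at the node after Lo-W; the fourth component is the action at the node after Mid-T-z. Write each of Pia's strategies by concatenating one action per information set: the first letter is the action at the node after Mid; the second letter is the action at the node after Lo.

6

Omar has 24 pure strategies: Mid/w/In/c, Mid/w/In/a, Mid/w/Stay/c, Mid/w/Stay/a, Mid/z/In/c, Mid/z/In/a, Mid/z/Stay/c, Mid/z/Stay/a, Hi/w/In/c, Hi/w/In/a, Hi/w/Stay/c, Hi/w/Stay/a, Hi/z/In/c, Hi/z/In/a, Hi/z/Stay/c, Hi/z/Stay/a, Lo/w/In/c, Lo/w/In/a, Lo/w/Stay/c, Lo/w/Stay/a, Lo/z/In/c, Lo/z/In/a, Lo/z/Stay/c, Lo/z/Stay/a. Columns: TW, TN, HW, HN.
{Mid/w/In/c, Mid/w/In/a, Mid/w/Stay/c, Mid/w/Stay/a} → row (8,4) (8,4) (8,8) (8,8)
{Mid/z/In/c, Mid/z/Stay/c} → row (0,5) (0,5) (8,8) (8,8)
{Mid/z/In/a, Mid/z/Stay/a} → row (8,0) (8,0) (8,8) (8,8)
{Hi/w/In/c, Hi/w/In/a, Hi/w/Stay/c, Hi/w/Stay/a, Hi/z/In/c, Hi/z/In/a, Hi/z/Stay/c, Hi/z/Stay/a} → row (5,4) (5,4) (5,4) (5,4)
{Lo/w/In/c, Lo/w/In/a, Lo/z/In/c, Lo/z/In/a} → row (1,0) (5,1) (1,0) (5,1)
{Lo/w/Stay/c, Lo/w/Stay/a, Lo/z/Stay/c, Lo/z/Stay/a} → row (0,7) (5,1) (0,7) (5,1)
That's 6 distinct rows out of 24 strategies.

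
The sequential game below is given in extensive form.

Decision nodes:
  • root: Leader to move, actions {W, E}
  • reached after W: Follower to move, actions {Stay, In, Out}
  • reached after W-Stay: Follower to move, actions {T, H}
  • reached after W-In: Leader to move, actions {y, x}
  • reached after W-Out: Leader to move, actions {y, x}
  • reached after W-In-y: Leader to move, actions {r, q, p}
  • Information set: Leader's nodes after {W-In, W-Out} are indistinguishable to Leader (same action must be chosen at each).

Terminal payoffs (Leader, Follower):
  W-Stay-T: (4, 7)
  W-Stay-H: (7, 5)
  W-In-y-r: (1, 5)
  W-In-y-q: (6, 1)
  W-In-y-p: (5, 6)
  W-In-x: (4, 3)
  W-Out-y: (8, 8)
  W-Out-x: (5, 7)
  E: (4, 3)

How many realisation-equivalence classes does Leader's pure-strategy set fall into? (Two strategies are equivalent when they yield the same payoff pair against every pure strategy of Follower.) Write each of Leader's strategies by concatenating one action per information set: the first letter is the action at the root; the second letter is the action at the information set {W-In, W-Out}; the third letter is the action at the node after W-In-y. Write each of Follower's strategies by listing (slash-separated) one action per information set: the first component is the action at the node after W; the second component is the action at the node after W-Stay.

Leader has 12 pure strategies: Wyr, Wyq, Wyp, Wxr, Wxq, Wxp, Eyr, Eyq, Eyp, Exr, Exq, Exp. Columns: Stay/T, Stay/H, In/T, In/H, Out/T, Out/H.
{Wyr} → row (4,7) (7,5) (1,5) (1,5) (8,8) (8,8)
{Wyq} → row (4,7) (7,5) (6,1) (6,1) (8,8) (8,8)
{Wyp} → row (4,7) (7,5) (5,6) (5,6) (8,8) (8,8)
{Wxr, Wxq, Wxp} → row (4,7) (7,5) (4,3) (4,3) (5,7) (5,7)
{Eyr, Eyq, Eyp, Exr, Exq, Exp} → row (4,3) (4,3) (4,3) (4,3) (4,3) (4,3)
That's 5 distinct rows out of 12 strategies.

5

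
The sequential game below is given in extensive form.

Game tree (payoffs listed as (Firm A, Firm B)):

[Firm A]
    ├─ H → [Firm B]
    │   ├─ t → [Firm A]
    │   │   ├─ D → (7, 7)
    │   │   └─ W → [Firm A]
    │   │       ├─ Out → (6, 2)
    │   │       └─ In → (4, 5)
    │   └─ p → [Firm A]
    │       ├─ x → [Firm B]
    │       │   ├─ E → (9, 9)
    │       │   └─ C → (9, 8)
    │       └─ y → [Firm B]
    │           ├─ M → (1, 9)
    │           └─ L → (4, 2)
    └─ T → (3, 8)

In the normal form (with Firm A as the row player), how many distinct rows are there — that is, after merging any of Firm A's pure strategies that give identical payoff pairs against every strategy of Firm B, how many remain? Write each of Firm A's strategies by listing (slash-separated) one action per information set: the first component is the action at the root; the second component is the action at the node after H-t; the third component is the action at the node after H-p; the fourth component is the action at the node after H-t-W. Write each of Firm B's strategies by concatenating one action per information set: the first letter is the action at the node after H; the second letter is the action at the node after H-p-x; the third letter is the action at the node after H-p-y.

Firm A has 16 pure strategies: H/D/x/Out, H/D/x/In, H/D/y/Out, H/D/y/In, H/W/x/Out, H/W/x/In, H/W/y/Out, H/W/y/In, T/D/x/Out, T/D/x/In, T/D/y/Out, T/D/y/In, T/W/x/Out, T/W/x/In, T/W/y/Out, T/W/y/In. Columns: tEM, tEL, tCM, tCL, pEM, pEL, pCM, pCL.
{H/D/x/Out, H/D/x/In} → row (7,7) (7,7) (7,7) (7,7) (9,9) (9,9) (9,8) (9,8)
{H/D/y/Out, H/D/y/In} → row (7,7) (7,7) (7,7) (7,7) (1,9) (4,2) (1,9) (4,2)
{H/W/x/Out} → row (6,2) (6,2) (6,2) (6,2) (9,9) (9,9) (9,8) (9,8)
{H/W/x/In} → row (4,5) (4,5) (4,5) (4,5) (9,9) (9,9) (9,8) (9,8)
{H/W/y/Out} → row (6,2) (6,2) (6,2) (6,2) (1,9) (4,2) (1,9) (4,2)
{H/W/y/In} → row (4,5) (4,5) (4,5) (4,5) (1,9) (4,2) (1,9) (4,2)
{T/D/x/Out, T/D/x/In, T/D/y/Out, T/D/y/In, T/W/x/Out, T/W/x/In, T/W/y/Out, T/W/y/In} → row (3,8) (3,8) (3,8) (3,8) (3,8) (3,8) (3,8) (3,8)
That's 7 distinct rows out of 16 strategies.

7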